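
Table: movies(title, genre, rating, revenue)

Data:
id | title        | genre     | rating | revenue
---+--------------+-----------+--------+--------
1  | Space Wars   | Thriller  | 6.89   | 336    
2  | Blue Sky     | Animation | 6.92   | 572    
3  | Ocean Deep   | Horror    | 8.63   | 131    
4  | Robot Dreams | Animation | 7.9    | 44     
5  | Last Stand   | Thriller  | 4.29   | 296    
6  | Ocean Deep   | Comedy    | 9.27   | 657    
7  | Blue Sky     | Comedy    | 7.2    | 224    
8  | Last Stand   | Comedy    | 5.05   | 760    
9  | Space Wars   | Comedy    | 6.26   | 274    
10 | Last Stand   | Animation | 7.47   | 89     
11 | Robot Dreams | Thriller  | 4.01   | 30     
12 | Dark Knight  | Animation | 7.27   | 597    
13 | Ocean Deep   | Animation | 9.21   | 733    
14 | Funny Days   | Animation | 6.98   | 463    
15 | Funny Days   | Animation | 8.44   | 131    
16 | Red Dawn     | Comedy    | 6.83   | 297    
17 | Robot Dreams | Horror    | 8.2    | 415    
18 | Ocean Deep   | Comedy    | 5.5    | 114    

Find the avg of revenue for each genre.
SELECT genre, AVG(revenue) as result
FROM movies
GROUP BY genre

Result:
  Animation: 375.57
  Comedy: 387.67
  Horror: 273.00
  Thriller: 220.67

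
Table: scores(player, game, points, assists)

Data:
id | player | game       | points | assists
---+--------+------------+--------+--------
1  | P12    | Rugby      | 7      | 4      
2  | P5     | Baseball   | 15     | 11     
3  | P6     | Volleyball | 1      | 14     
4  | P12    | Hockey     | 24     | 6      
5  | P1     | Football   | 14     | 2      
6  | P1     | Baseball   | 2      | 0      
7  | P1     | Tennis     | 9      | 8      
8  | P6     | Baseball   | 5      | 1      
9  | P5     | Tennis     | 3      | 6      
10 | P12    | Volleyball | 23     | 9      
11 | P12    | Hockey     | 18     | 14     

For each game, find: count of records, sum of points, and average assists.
SELECT game,
       COUNT(*) as cnt,
       SUM(points) as total_points,
       AVG(assists) as avg_assists
FROM scores
GROUP BY game

Result:
  Baseball: 3 records, 22 total points, 4.00 avg assists
  Football: 1 records, 14 total points, 2.00 avg assists
  Hockey: 2 records, 42 total points, 10.00 avg assists
  Rugby: 1 records, 7 total points, 4.00 avg assists
  Tennis: 2 records, 12 total points, 7.00 avg assists
  Volleyball: 2 records, 24 total points, 11.50 avg assists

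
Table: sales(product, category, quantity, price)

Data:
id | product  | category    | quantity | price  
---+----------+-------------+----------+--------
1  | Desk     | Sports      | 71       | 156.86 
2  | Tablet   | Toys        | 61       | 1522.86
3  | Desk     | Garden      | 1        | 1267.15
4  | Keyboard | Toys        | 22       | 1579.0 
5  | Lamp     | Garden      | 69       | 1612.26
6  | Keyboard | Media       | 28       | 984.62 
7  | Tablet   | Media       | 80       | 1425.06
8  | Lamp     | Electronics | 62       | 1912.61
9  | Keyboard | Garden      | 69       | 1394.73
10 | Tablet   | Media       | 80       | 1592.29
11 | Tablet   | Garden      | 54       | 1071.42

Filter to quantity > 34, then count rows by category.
SELECT category, COUNT(*)
FROM sales
WHERE quantity > 34
GROUP BY category

Note: WHERE filters rows before grouping.

Result:
  Electronics: 1
  Garden: 3
  Media: 2
  Sports: 1
  Toys: 1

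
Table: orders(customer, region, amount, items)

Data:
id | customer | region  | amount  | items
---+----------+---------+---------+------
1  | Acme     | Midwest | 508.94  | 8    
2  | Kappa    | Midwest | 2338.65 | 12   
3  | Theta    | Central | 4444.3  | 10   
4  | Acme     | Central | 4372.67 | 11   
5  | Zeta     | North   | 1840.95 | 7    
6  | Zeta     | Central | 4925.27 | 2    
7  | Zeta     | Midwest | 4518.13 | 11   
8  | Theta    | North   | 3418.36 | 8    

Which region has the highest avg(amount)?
SELECT region, AVG(amount) as val
FROM orders
GROUP BY region
ORDER BY val DESC
LIMIT 1

Result: Central with avg(amount) = 4580.75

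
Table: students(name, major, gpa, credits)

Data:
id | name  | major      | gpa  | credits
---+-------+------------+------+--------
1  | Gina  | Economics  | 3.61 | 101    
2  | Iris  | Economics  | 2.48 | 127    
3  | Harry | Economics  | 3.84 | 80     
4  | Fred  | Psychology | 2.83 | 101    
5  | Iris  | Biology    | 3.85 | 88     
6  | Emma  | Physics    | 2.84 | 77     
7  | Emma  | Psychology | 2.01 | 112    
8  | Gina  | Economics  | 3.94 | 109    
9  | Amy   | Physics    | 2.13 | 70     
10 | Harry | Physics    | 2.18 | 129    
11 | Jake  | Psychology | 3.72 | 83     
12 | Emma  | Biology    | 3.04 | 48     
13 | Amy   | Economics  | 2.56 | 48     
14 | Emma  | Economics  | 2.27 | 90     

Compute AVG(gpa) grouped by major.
SELECT major, AVG(gpa) as result
FROM students
GROUP BY major

Result:
  Biology: 3.45
  Economics: 3.12
  Physics: 2.38
  Psychology: 2.85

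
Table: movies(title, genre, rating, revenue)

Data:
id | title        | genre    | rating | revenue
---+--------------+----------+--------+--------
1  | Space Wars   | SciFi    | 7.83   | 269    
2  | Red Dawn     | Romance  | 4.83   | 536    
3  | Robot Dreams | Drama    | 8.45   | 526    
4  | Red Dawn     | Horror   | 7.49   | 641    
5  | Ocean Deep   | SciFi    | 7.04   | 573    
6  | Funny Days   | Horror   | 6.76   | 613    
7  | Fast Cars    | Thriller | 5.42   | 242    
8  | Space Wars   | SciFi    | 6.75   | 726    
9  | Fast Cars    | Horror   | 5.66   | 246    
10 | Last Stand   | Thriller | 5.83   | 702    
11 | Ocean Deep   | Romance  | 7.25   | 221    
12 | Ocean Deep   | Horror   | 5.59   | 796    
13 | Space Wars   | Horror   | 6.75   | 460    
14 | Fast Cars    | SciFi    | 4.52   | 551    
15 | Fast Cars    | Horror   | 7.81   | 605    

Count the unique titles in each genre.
SELECT genre, COUNT(DISTINCT title)
FROM movies
GROUP BY genre

Result:
  Drama: 1 distinct
  Horror: 5 distinct
  Romance: 2 distinct
  SciFi: 3 distinct
  Thriller: 2 distinct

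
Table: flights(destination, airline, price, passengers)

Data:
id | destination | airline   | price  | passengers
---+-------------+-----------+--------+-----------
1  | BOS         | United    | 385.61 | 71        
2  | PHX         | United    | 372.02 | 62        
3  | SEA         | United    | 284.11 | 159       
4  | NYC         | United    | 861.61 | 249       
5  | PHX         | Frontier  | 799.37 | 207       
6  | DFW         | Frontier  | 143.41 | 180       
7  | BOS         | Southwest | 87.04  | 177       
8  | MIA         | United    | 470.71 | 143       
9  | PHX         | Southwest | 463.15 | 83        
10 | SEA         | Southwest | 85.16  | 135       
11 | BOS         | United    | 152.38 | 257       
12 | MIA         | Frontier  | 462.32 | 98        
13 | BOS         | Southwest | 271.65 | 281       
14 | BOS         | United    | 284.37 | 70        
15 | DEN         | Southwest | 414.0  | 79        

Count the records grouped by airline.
SELECT airline, COUNT(*) as count
FROM flights
GROUP BY airline

Result:
  Frontier: 3
  Southwest: 5
  United: 7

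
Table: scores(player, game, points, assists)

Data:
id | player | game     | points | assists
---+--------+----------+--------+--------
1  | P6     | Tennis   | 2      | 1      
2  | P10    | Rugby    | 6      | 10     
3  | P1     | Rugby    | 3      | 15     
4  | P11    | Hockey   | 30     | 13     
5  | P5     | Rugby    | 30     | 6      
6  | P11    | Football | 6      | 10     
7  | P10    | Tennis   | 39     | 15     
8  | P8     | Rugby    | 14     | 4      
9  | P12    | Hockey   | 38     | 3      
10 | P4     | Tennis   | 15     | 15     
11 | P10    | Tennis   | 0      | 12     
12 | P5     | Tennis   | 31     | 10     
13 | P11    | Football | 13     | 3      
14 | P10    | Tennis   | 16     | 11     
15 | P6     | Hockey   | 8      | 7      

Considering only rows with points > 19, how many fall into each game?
SELECT game, COUNT(*)
FROM scores
WHERE points > 19
GROUP BY game

Note: WHERE filters rows before grouping.

Result:
  Hockey: 2
  Rugby: 1
  Tennis: 2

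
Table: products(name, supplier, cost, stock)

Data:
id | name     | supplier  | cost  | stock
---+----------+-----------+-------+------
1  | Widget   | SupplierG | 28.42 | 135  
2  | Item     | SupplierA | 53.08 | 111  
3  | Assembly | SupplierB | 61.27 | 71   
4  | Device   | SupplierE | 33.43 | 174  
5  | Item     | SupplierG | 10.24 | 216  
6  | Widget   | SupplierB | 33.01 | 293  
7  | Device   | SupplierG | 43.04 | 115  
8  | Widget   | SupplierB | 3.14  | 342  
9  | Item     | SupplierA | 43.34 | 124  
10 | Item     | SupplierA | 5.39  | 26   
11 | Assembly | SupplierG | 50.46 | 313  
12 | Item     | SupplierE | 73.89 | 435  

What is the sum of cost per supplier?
SELECT supplier, SUM(cost) as result
FROM products
GROUP BY supplier

Result:
  SupplierA: 101.81
  SupplierB: 97.42
  SupplierE: 107.32
  SupplierG: 132.16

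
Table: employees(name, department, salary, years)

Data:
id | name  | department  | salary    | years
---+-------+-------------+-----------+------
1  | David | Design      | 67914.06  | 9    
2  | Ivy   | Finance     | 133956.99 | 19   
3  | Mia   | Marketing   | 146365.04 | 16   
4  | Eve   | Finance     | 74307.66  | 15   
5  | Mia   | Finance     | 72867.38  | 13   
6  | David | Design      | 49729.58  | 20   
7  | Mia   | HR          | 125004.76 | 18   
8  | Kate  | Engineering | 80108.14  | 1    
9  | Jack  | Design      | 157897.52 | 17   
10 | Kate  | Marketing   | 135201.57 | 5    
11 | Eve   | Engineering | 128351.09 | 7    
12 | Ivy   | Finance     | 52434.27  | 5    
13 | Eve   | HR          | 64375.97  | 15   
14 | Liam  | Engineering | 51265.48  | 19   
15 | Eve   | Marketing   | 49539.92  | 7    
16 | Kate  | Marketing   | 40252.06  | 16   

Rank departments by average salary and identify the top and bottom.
SELECT department, AVG(salary)
FROM employees
GROUP BY department
ORDER BY AVG(salary)

All groups:
  Finance: 83391.58
  Engineering: 86574.90
  Design: 91847.05
  Marketing: 92839.65
  HR: 94690.37

Highest: HR (94690.37)
Lowest: Finance (83391.58)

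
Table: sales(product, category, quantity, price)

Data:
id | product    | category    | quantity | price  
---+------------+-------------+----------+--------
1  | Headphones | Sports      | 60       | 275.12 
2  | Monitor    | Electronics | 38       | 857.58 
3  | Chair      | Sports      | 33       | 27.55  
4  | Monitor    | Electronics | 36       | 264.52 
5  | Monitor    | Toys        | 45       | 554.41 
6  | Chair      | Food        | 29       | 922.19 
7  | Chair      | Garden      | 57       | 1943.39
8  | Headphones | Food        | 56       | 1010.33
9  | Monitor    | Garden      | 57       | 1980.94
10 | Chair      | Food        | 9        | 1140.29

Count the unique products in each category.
SELECT category, COUNT(DISTINCT product)
FROM sales
GROUP BY category

Result:
  Electronics: 1 distinct
  Food: 2 distinct
  Garden: 2 distinct
  Sports: 2 distinct
  Toys: 1 distinct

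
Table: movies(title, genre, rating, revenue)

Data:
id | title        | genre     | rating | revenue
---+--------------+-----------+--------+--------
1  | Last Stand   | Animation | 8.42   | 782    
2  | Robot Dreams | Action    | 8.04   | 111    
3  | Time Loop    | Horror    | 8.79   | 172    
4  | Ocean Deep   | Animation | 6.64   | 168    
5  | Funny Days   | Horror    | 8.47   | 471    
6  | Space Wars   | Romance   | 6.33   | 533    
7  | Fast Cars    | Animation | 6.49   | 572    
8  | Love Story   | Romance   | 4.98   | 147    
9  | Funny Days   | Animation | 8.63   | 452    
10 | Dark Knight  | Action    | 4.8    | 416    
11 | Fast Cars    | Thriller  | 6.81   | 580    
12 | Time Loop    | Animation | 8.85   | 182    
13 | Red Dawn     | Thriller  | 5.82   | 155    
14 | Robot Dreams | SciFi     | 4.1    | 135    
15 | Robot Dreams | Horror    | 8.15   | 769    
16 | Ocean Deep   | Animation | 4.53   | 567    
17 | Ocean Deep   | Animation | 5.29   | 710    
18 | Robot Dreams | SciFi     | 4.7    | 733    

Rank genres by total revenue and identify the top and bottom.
SELECT genre, SUM(revenue)
FROM movies
GROUP BY genre
ORDER BY SUM(revenue)

All groups:
  Action: 527
  Romance: 680
  Thriller: 735
  SciFi: 868
  Horror: 1412
  Animation: 3433

Highest: Animation (3433)
Lowest: Action (527)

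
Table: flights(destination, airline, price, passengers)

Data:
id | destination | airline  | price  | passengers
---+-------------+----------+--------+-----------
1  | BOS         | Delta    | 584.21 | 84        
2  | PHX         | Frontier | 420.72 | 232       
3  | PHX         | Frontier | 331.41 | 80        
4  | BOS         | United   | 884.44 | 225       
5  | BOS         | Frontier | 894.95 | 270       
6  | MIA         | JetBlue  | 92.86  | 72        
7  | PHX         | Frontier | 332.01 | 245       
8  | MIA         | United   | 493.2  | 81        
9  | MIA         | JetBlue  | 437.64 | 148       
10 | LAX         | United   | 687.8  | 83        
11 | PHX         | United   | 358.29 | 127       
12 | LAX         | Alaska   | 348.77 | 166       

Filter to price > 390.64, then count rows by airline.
SELECT airline, COUNT(*)
FROM flights
WHERE price > 390.64
GROUP BY airline

Note: WHERE filters rows before grouping.

Result:
  Delta: 1
  Frontier: 2
  JetBlue: 1
  United: 3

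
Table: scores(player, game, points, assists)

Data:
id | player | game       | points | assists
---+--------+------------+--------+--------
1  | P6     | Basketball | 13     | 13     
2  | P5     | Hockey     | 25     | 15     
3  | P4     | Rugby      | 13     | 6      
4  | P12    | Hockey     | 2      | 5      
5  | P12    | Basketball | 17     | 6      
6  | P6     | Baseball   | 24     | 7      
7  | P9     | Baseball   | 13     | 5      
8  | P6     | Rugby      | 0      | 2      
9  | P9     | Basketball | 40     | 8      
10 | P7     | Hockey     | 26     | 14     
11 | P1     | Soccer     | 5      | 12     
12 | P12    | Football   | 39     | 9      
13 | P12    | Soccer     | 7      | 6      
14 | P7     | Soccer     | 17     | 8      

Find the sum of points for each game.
SELECT game, SUM(points) as result
FROM scores
GROUP BY game

Result:
  Baseball: 37
  Basketball: 70
  Football: 39
  Hockey: 53
  Rugby: 13
  Soccer: 29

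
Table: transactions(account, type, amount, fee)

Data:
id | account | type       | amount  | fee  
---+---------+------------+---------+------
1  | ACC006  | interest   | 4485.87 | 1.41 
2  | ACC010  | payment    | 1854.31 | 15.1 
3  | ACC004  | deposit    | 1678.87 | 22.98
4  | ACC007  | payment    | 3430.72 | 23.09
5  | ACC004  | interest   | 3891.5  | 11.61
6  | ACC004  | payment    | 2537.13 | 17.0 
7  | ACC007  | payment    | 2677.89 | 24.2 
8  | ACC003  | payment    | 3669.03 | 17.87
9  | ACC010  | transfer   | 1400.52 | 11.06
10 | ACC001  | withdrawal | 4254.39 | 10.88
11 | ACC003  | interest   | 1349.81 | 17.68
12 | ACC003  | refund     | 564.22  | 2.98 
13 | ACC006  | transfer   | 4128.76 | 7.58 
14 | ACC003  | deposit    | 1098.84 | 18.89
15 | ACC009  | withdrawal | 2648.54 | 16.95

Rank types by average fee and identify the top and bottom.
SELECT type, AVG(fee)
FROM transactions
GROUP BY type
ORDER BY AVG(fee)

All groups:
  refund: 2.98
  transfer: 9.32
  interest: 10.23
  withdrawal: 13.92
  payment: 19.45
  deposit: 20.94

Highest: deposit (20.94)
Lowest: refund (2.98)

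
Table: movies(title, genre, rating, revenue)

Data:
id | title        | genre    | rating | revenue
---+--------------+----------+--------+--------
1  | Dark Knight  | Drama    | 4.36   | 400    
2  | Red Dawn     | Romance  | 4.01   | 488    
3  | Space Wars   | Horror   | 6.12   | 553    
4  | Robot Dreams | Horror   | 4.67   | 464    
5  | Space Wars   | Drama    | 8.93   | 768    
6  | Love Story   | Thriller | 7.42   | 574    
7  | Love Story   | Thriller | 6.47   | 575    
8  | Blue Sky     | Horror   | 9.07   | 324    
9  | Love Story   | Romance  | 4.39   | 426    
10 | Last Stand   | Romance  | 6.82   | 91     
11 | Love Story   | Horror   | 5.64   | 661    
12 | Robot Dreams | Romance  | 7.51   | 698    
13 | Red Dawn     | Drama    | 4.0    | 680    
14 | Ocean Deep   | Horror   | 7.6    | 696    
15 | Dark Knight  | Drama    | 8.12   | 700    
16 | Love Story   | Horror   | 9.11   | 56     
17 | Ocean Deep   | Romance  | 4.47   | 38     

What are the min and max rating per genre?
SELECT genre, MIN(rating), MAX(rating)
FROM movies
GROUP BY genre

Result:
  Drama: min=4.00, max=8.93
  Horror: min=4.67, max=9.11
  Romance: min=4.01, max=7.51
  Thriller: min=6.47, max=7.42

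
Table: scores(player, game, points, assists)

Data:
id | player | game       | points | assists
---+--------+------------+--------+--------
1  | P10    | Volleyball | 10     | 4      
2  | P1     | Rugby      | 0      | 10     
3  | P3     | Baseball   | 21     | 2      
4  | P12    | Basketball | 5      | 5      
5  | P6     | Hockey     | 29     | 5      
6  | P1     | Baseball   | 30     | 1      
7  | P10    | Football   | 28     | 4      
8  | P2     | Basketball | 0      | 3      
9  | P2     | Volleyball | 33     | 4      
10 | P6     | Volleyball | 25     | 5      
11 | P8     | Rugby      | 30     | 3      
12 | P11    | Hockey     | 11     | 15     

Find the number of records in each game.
SELECT game, COUNT(*) as count
FROM scores
GROUP BY game

Result:
  Baseball: 2
  Basketball: 2
  Football: 1
  Hockey: 2
  Rugby: 2
  Volleyball: 3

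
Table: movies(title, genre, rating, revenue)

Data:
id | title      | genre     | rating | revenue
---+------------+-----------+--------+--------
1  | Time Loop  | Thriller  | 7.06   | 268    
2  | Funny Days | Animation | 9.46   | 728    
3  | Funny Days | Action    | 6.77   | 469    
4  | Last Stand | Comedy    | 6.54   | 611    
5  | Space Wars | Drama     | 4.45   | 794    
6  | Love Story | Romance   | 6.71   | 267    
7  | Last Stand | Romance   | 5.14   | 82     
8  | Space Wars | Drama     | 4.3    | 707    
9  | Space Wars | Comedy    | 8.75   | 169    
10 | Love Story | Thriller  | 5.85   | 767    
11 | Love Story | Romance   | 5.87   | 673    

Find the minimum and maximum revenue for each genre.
SELECT genre, MIN(revenue), MAX(revenue)
FROM movies
GROUP BY genre

Result:
  Action: min=469, max=469
  Animation: min=728, max=728
  Comedy: min=169, max=611
  Drama: min=707, max=794
  Romance: min=82, max=673
  Thriller: min=268, max=767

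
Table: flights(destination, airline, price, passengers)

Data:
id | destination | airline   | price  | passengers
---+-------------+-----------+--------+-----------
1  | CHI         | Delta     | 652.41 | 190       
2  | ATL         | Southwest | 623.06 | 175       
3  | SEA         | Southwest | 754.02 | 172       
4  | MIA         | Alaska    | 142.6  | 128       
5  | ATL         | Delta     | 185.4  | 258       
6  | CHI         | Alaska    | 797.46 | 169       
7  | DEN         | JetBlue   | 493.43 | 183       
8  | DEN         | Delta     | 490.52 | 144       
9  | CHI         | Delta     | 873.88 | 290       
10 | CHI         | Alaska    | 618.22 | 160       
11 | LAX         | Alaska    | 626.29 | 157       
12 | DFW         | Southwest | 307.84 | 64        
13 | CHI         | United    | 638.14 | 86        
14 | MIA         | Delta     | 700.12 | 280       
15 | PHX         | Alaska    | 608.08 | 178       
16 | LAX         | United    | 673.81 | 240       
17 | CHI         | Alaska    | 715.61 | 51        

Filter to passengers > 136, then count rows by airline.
SELECT airline, COUNT(*)
FROM flights
WHERE passengers > 136
GROUP BY airline

Note: WHERE filters rows before grouping.

Result:
  Alaska: 4
  Delta: 5
  JetBlue: 1
  Southwest: 2
  United: 1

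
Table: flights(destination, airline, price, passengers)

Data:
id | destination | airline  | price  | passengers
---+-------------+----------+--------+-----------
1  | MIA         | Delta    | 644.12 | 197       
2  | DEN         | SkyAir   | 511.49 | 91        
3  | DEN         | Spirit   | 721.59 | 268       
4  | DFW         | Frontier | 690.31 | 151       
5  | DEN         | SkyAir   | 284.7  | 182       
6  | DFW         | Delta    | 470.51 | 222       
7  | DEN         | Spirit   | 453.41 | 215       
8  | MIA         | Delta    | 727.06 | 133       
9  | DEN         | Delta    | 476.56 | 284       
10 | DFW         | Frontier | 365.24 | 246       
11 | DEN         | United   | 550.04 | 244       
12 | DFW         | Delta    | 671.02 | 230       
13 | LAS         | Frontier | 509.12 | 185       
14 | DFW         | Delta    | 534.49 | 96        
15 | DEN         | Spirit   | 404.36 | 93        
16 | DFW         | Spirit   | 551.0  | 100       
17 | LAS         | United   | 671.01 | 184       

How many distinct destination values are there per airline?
SELECT airline, COUNT(DISTINCT destination)
FROM flights
GROUP BY airline

Result:
  Delta: 3 distinct
  Frontier: 2 distinct
  SkyAir: 1 distinct
  Spirit: 2 distinct
  United: 2 distinct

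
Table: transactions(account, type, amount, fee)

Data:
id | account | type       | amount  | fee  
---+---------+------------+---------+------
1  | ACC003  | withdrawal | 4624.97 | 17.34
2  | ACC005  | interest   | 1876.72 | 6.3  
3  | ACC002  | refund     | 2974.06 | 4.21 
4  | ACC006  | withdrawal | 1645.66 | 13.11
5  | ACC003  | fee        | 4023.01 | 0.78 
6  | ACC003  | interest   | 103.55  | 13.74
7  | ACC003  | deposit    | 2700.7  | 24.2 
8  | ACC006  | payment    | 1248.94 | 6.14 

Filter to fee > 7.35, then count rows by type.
SELECT type, COUNT(*)
FROM transactions
WHERE fee > 7.35
GROUP BY type

Note: WHERE filters rows before grouping.

Result:
  deposit: 1
  interest: 1
  withdrawal: 2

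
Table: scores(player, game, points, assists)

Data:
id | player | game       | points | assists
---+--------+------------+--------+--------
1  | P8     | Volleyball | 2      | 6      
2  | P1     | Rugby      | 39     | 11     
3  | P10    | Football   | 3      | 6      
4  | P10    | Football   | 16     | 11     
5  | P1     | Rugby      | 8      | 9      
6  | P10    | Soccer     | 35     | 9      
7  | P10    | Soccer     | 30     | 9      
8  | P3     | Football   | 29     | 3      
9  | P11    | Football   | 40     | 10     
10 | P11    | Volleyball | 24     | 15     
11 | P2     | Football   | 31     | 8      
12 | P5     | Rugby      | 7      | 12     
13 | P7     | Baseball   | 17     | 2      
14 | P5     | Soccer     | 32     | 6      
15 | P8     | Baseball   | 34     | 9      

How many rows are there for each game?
SELECT game, COUNT(*) as count
FROM scores
GROUP BY game

Result:
  Baseball: 2
  Football: 5
  Rugby: 3
  Soccer: 3
  Volleyball: 2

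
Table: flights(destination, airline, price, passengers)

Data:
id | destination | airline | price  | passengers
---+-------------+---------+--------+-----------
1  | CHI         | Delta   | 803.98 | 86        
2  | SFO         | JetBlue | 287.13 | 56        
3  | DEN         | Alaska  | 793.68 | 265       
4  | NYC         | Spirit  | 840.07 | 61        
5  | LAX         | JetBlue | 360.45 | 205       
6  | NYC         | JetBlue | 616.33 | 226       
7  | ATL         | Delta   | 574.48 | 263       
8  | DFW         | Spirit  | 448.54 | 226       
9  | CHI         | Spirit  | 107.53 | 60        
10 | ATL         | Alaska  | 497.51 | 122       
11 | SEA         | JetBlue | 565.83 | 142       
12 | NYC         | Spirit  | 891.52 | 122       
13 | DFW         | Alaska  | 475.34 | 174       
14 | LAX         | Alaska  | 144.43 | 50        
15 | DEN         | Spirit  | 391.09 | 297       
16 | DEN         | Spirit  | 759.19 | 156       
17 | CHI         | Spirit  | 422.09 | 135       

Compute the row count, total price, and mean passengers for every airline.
SELECT airline,
       COUNT(*) as cnt,
       SUM(price) as total_price,
       AVG(passengers) as avg_passengers
FROM flights
GROUP BY airline

Result:
  Alaska: 4 records, 1910.96 total price, 152.75 avg passengers
  Delta: 2 records, 1378.46 total price, 174.50 avg passengers
  JetBlue: 4 records, 1829.74 total price, 157.25 avg passengers
  Spirit: 7 records, 3860.03 total price, 151.00 avg passengers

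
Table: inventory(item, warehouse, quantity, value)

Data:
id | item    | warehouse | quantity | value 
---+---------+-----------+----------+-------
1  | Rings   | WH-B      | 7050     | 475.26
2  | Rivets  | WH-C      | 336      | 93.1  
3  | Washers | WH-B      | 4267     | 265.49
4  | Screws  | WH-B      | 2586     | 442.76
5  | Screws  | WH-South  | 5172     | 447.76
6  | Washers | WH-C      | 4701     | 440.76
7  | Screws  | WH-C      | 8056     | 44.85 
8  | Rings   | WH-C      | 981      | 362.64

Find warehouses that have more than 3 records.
SELECT warehouse, COUNT(*) as cnt
FROM inventory
GROUP BY warehouse
HAVING COUNT(*) > 3

Result:
  WH-C: 4

Note: HAVING filters groups after aggregation, WHERE filters rows before.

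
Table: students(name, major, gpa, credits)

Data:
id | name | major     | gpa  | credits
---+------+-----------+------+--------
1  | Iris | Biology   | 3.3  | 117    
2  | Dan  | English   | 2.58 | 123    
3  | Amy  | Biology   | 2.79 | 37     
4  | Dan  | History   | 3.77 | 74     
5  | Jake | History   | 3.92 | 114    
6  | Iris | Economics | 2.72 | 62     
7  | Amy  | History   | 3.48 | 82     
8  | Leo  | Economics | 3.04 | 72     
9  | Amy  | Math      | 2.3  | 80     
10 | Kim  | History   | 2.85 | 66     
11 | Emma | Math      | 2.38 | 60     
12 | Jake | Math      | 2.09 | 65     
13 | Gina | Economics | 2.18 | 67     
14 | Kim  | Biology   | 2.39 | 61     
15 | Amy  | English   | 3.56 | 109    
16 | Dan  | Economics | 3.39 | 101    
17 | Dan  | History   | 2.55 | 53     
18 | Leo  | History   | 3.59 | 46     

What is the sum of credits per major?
SELECT major, SUM(credits) as result
FROM students
GROUP BY major

Result:
  Biology: 215
  Economics: 302
  English: 232
  History: 435
  Math: 205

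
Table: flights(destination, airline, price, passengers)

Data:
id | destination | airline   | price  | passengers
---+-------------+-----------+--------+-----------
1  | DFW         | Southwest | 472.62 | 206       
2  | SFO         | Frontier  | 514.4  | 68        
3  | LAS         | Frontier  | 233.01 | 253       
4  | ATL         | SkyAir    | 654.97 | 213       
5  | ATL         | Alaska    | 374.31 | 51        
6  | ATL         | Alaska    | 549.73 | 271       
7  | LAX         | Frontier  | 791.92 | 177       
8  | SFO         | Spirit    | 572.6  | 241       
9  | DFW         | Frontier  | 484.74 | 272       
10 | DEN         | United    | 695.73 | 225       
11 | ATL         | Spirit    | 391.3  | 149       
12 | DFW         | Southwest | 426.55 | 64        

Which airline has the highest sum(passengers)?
SELECT airline, SUM(passengers) as val
FROM flights
GROUP BY airline
ORDER BY val DESC
LIMIT 1

Result: Frontier with sum(passengers) = 770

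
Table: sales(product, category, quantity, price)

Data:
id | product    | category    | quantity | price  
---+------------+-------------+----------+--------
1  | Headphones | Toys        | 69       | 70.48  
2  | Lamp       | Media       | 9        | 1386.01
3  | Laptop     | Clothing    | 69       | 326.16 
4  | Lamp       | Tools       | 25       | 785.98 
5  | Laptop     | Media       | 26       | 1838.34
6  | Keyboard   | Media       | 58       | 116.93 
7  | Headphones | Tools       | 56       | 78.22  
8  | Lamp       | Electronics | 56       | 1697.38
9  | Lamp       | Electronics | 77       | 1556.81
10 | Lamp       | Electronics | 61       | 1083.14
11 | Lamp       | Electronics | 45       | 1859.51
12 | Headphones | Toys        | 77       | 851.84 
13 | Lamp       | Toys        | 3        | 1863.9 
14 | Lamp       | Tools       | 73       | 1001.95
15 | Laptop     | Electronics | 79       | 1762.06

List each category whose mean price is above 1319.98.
SELECT category, AVG(price)
FROM sales
GROUP BY category
HAVING AVG(price) > 1319.98

Result:
  Electronics: avg=1591.78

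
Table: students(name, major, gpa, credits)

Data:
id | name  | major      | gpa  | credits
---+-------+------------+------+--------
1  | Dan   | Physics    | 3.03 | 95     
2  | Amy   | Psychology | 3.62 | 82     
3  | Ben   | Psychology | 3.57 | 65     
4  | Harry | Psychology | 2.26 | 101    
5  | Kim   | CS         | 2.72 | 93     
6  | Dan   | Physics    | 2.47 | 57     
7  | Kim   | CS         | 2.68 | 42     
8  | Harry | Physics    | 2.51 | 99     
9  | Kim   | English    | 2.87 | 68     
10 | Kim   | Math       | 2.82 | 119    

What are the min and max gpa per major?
SELECT major, MIN(gpa), MAX(gpa)
FROM students
GROUP BY major

Result:
  CS: min=2.68, max=2.72
  English: min=2.87, max=2.87
  Math: min=2.82, max=2.82
  Physics: min=2.47, max=3.03
  Psychology: min=2.26, max=3.62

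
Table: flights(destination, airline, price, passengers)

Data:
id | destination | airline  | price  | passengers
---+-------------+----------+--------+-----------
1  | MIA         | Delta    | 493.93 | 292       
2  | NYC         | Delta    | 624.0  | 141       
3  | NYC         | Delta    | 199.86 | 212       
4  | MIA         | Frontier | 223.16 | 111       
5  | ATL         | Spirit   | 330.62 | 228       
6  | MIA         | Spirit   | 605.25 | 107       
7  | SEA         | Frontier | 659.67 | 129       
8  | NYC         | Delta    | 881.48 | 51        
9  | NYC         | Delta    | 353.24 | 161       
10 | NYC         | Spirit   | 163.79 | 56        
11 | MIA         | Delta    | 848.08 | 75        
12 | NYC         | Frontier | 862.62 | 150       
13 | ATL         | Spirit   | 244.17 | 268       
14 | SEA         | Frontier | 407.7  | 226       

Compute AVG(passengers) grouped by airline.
SELECT airline, AVG(passengers) as result
FROM flights
GROUP BY airline

Result:
  Delta: 155.33
  Frontier: 154.00
  Spirit: 164.75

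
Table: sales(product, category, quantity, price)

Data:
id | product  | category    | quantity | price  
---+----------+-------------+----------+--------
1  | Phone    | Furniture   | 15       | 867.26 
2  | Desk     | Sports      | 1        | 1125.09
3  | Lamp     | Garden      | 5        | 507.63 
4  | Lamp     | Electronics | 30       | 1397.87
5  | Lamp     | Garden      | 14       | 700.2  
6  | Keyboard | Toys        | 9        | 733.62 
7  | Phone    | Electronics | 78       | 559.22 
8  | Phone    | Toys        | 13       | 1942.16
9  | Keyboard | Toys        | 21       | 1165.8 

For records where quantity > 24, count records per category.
SELECT category, COUNT(*)
FROM sales
WHERE quantity > 24
GROUP BY category

Note: WHERE filters rows before grouping.

Result:
  Electronics: 2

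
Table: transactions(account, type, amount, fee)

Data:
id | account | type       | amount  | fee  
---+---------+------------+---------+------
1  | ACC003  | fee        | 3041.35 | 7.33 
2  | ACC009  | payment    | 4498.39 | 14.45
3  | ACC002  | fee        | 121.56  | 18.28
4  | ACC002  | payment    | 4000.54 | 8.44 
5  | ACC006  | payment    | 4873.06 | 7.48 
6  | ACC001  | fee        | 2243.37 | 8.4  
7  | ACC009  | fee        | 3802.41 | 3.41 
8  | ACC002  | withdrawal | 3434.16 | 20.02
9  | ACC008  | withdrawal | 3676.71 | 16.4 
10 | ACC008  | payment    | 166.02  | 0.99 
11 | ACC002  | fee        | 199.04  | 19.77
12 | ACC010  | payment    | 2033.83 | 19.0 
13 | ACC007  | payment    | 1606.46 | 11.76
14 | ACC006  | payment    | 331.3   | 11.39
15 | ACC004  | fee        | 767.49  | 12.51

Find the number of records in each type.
SELECT type, COUNT(*) as count
FROM transactions
GROUP BY type

Result:
  fee: 6
  payment: 7
  withdrawal: 2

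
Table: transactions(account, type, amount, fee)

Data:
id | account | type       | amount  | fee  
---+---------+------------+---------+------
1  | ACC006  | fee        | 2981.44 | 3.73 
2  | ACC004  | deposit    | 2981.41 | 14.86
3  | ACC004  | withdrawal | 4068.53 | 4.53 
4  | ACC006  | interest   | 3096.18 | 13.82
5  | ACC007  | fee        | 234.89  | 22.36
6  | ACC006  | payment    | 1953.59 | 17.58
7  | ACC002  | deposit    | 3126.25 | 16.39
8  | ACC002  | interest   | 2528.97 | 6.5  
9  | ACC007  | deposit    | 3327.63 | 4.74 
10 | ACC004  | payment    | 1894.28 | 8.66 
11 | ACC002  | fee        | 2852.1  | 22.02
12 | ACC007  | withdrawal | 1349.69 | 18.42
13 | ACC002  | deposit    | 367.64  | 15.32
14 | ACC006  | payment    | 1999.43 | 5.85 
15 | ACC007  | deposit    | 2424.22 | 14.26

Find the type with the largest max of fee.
SELECT type, MAX(fee) as val
FROM transactions
GROUP BY type
ORDER BY val DESC
LIMIT 1

Result: fee with max(fee) = 22.36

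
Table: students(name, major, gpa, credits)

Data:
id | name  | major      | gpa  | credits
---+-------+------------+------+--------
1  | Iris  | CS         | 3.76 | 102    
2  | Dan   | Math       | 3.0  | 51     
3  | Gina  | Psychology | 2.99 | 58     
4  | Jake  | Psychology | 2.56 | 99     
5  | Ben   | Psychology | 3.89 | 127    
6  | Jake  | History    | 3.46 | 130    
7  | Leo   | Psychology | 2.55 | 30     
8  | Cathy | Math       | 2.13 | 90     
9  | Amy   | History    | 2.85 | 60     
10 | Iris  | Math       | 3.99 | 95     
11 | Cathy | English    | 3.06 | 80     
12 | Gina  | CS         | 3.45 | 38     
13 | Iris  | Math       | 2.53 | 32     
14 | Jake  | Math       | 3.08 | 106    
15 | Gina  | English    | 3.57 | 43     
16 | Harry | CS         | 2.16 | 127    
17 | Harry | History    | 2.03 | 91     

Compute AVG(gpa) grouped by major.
SELECT major, AVG(gpa) as result
FROM students
GROUP BY major

Result:
  CS: 3.12
  English: 3.32
  History: 2.78
  Math: 2.95
  Psychology: 3.00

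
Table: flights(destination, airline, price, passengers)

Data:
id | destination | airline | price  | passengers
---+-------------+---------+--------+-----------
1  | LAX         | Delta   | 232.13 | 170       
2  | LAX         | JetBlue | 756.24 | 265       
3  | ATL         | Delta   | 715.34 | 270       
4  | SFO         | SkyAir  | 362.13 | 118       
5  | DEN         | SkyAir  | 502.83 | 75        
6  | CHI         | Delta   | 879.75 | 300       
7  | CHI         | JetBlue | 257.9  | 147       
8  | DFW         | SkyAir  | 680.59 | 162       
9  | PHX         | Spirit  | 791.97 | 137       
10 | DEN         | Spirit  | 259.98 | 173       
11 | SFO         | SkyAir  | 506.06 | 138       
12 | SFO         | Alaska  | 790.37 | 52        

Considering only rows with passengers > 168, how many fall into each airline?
SELECT airline, COUNT(*)
FROM flights
WHERE passengers > 168
GROUP BY airline

Note: WHERE filters rows before grouping.

Result:
  Delta: 3
  JetBlue: 1
  Spirit: 1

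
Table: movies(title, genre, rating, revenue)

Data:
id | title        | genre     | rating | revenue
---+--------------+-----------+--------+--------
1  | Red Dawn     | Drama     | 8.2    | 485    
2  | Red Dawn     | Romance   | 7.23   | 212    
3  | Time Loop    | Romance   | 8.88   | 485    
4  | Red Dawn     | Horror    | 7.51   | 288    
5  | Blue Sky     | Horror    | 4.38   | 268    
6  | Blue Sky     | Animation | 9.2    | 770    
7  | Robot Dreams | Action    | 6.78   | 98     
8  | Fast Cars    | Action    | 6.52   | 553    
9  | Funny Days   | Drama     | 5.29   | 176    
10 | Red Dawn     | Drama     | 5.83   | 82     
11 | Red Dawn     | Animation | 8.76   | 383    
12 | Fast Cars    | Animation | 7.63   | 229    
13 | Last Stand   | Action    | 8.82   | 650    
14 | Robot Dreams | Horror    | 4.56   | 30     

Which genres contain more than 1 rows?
SELECT genre, COUNT(*) as cnt
FROM movies
GROUP BY genre
HAVING COUNT(*) > 1

Result:
  Action: 3
  Animation: 3
  Drama: 3
  Horror: 3
  Romance: 2

Note: HAVING filters groups after aggregation, WHERE filters rows before.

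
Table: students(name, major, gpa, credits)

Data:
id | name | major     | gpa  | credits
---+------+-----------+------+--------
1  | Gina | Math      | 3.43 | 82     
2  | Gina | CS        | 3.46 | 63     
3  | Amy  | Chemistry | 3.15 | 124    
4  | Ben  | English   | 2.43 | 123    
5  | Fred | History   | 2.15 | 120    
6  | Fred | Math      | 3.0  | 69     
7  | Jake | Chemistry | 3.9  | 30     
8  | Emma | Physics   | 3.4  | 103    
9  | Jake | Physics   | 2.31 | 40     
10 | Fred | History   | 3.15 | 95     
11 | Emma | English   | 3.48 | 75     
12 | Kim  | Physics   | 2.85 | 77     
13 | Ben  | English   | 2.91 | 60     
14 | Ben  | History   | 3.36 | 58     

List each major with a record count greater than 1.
SELECT major, COUNT(*) as cnt
FROM students
GROUP BY major
HAVING COUNT(*) > 1

Result:
  Chemistry: 2
  English: 3
  History: 3
  Math: 2
  Physics: 3

Note: HAVING filters groups after aggregation, WHERE filters rows before.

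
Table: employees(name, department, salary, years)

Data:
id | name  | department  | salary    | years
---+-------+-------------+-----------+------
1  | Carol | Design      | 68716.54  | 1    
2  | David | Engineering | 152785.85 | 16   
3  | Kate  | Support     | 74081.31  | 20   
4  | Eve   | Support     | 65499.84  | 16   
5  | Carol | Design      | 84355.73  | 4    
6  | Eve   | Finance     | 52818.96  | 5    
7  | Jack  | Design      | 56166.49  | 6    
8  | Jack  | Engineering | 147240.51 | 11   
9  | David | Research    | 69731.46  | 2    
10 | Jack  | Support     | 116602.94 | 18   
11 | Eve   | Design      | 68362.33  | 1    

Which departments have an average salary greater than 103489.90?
SELECT department, AVG(salary)
FROM employees
GROUP BY department
HAVING AVG(salary) > 103489.90

Result:
  Engineering: avg=150013.18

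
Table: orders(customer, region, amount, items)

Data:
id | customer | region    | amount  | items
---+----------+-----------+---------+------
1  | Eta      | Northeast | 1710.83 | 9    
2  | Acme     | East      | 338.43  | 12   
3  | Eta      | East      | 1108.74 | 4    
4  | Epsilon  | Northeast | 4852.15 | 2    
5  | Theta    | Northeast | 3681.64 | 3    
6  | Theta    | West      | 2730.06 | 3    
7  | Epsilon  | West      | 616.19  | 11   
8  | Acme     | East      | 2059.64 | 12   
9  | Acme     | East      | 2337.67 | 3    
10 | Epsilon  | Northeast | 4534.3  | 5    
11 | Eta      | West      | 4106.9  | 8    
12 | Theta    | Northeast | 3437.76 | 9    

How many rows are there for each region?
SELECT region, COUNT(*) as count
FROM orders
GROUP BY region

Result:
  East: 4
  Northeast: 5
  West: 3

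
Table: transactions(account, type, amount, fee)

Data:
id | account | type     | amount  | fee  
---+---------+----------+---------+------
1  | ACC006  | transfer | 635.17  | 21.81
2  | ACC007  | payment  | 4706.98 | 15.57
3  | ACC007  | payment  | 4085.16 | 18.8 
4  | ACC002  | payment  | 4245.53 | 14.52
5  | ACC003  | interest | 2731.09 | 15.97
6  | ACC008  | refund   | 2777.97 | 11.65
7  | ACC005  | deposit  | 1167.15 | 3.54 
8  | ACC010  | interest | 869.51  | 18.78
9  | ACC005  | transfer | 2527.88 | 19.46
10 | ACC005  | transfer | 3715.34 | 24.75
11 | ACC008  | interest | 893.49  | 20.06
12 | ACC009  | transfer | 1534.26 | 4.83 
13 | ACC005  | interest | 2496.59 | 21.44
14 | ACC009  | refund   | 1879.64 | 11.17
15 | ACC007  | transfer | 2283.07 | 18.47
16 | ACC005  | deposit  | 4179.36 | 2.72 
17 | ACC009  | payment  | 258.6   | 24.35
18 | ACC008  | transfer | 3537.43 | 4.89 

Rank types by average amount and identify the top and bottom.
SELECT type, AVG(amount)
FROM transactions
GROUP BY type
ORDER BY AVG(amount)

All groups:
  interest: 1747.67
  refund: 2328.81
  transfer: 2372.19
  deposit: 2673.26
  payment: 3324.07

Highest: payment (3324.07)
Lowest: interest (1747.67)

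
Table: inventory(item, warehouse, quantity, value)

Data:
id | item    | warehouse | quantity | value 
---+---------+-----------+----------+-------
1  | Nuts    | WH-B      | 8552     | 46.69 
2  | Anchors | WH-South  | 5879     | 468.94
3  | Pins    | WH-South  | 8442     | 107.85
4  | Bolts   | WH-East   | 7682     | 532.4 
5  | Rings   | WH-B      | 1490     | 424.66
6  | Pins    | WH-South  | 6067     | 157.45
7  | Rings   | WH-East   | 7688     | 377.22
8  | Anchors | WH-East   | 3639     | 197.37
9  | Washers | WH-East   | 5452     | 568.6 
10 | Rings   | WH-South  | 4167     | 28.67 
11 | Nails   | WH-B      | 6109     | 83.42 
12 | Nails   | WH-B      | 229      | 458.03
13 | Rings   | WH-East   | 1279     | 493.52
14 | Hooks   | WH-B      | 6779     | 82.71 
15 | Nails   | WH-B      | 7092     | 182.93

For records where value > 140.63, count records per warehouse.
SELECT warehouse, COUNT(*)
FROM inventory
WHERE value > 140.63
GROUP BY warehouse

Note: WHERE filters rows before grouping.

Result:
  WH-B: 3
  WH-East: 5
  WH-South: 2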